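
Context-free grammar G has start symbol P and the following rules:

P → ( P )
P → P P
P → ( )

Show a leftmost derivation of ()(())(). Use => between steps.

P => PP   [P → P P]
PP => ()P   [P → ( )]
()P => ()PP   [P → P P]
()PP => ()(P)P   [P → ( P )]
()(P)P => ()(())P   [P → ( )]
()(())P => ()(())()   [P → ( )]

P => PP => ()P => ()PP => ()(P)P => ()(())P => ()(())()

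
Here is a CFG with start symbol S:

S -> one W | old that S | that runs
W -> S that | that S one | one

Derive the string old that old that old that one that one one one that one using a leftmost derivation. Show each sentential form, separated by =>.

S => old that S => old that old that S => old that old that old that S => old that old that old that one W => old that old that old that one that S one => old that old that old that one that one W one => old that old that old that one that one S that one => old that old that old that one that one one W that one => old that old that old that one that one one one that one

S => old that S   [S -> old that S]
old that S => old that old that S   [S -> old that S]
old that old that S => old that old that old that S   [S -> old that S]
old that old that old that S => old that old that old that one W   [S -> one W]
old that old that old that one W => old that old that old that one that S one   [W -> that S one]
old that old that old that one that S one => old that old that old that one that one W one   [S -> one W]
old that old that old that one that one W one => old that old that old that one that one S that one   [W -> S that]
old that old that old that one that one S that one => old that old that old that one that one one W that one   [S -> one W]
old that old that old that one that one one W that one => old that old that old that one that one one one that one   [W -> one]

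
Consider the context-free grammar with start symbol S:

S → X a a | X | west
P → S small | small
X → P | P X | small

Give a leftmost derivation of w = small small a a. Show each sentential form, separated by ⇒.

S ⇒ X a a   [S → X a a]
X a a ⇒ P a a   [X → P]
P a a ⇒ S small a a   [P → S small]
S small a a ⇒ X small a a   [S → X]
X small a a ⇒ small small a a   [X → small]

S ⇒ X a a ⇒ P a a ⇒ S small a a ⇒ X small a a ⇒ small small a a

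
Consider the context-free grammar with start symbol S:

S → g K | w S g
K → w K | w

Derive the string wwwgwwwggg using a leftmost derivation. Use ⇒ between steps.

S⇒wSg⇒wwSgg⇒wwwSggg⇒wwwgKggg⇒wwwgwKggg⇒wwwgwwKggg⇒wwwgwwwggg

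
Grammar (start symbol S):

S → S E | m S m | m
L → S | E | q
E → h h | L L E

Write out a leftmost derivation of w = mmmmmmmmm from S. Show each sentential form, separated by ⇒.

S ⇒ mSm   [S → m S m]
mSm ⇒ mmSmm   [S → m S m]
mmSmm ⇒ mmmSmmm   [S → m S m]
mmmSmmm ⇒ mmmmSmmmm   [S → m S m]
mmmmSmmmm ⇒ mmmmmmmmm   [S → m]

S⇒mSm⇒mmSmm⇒mmmSmmm⇒mmmmSmmmm⇒mmmmmmmmm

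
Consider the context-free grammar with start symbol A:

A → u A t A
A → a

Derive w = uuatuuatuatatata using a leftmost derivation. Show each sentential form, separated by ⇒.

A ⇒ uAtA ⇒ uuAtAtA ⇒ uuatAtA ⇒ uuatuAtAtA ⇒ uuatuuAtAtAtA ⇒ uuatuuatAtAtA ⇒ uuatuuatuAtAtAtA ⇒ uuatuuatuatAtAtA ⇒ uuatuuatuatatAtA ⇒ uuatuuatuatatatA ⇒ uuatuuatuatatata

A ⇒ uAtA   [A → u A t A]
uAtA ⇒ uuAtAtA   [A → u A t A]
uuAtAtA ⇒ uuatAtA   [A → a]
uuatAtA ⇒ uuatuAtAtA   [A → u A t A]
uuatuAtAtA ⇒ uuatuuAtAtAtA   [A → u A t A]
uuatuuAtAtAtA ⇒ uuatuuatAtAtA   [A → a]
uuatuuatAtAtA ⇒ uuatuuatuAtAtAtA   [A → u A t A]
uuatuuatuAtAtAtA ⇒ uuatuuatuatAtAtA   [A → a]
uuatuuatuatAtAtA ⇒ uuatuuatuatatAtA   [A → a]
uuatuuatuatatAtA ⇒ uuatuuatuatatatA   [A → a]
uuatuuatuatatatA ⇒ uuatuuatuatatata   [A → a]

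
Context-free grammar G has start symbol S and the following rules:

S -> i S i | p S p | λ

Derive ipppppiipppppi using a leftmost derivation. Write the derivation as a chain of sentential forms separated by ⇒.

S ⇒ iSi   [S -> i S i]
iSi ⇒ ipSpi   [S -> p S p]
ipSpi ⇒ ippSppi   [S -> p S p]
ippSppi ⇒ ipppSpppi   [S -> p S p]
ipppSpppi ⇒ ippppSppppi   [S -> p S p]
ippppSppppi ⇒ ipppppSpppppi   [S -> p S p]
ipppppSpppppi ⇒ ipppppiSipppppi   [S -> i S i]
ipppppiSipppppi ⇒ ipppppiipppppi   [S -> λ]

S ⇒ iSi ⇒ ipSpi ⇒ ippSppi ⇒ ipppSpppi ⇒ ippppSppppi ⇒ ipppppSpppppi ⇒ ipppppiSipppppi ⇒ ipppppiipppppi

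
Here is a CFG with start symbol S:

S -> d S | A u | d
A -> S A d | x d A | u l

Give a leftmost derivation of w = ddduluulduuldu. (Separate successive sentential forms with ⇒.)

S ⇒ dS ⇒ dAu ⇒ dSAdu ⇒ ddSAdu ⇒ ddAuAdu ⇒ ddSAduAdu ⇒ dddSAduAdu ⇒ dddAuAduAdu ⇒ ddduluAduAdu ⇒ ddduluulduAdu ⇒ ddduluulduuldu

S ⇒ dS   [S -> d S]
dS ⇒ dAu   [S -> A u]
dAu ⇒ dSAdu   [A -> S A d]
dSAdu ⇒ ddSAdu   [S -> d S]
ddSAdu ⇒ ddAuAdu   [S -> A u]
ddAuAdu ⇒ ddSAduAdu   [A -> S A d]
ddSAduAdu ⇒ dddSAduAdu   [S -> d S]
dddSAduAdu ⇒ dddAuAduAdu   [S -> A u]
dddAuAduAdu ⇒ ddduluAduAdu   [A -> u l]
ddduluAduAdu ⇒ ddduluulduAdu   [A -> u l]
ddduluulduAdu ⇒ ddduluulduuldu   [A -> u l]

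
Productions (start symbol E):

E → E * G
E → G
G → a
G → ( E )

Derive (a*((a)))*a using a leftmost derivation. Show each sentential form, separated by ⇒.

E ⇒ E*G   [E → E * G]
E*G ⇒ G*G   [E → G]
G*G ⇒ (E)*G   [G → ( E )]
(E)*G ⇒ (E*G)*G   [E → E * G]
(E*G)*G ⇒ (G*G)*G   [E → G]
(G*G)*G ⇒ (a*G)*G   [G → a]
(a*G)*G ⇒ (a*(E))*G   [G → ( E )]
(a*(E))*G ⇒ (a*(G))*G   [E → G]
(a*(G))*G ⇒ (a*((E)))*G   [G → ( E )]
(a*((E)))*G ⇒ (a*((G)))*G   [E → G]
(a*((G)))*G ⇒ (a*((a)))*G   [G → a]
(a*((a)))*G ⇒ (a*((a)))*a   [G → a]

E⇒E*G⇒G*G⇒(E)*G⇒(E*G)*G⇒(G*G)*G⇒(a*G)*G⇒(a*(E))*G⇒(a*(G))*G⇒(a*((E)))*G⇒(a*((G)))*G⇒(a*((a)))*G⇒(a*((a)))*a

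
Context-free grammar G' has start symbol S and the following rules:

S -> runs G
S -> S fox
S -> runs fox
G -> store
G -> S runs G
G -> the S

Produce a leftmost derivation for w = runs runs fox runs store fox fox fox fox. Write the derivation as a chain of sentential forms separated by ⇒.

S ⇒ S fox   [S -> S fox]
S fox ⇒ S fox fox   [S -> S fox]
S fox fox ⇒ S fox fox fox   [S -> S fox]
S fox fox fox ⇒ S fox fox fox fox   [S -> S fox]
S fox fox fox fox ⇒ runs G fox fox fox fox   [S -> runs G]
runs G fox fox fox fox ⇒ runs S runs G fox fox fox fox   [G -> S runs G]
runs S runs G fox fox fox fox ⇒ runs runs fox runs G fox fox fox fox   [S -> runs fox]
runs runs fox runs G fox fox fox fox ⇒ runs runs fox runs store fox fox fox fox   [G -> store]

S ⇒ S fox ⇒ S fox fox ⇒ S fox fox fox ⇒ S fox fox fox fox ⇒ runs G fox fox fox fox ⇒ runs S runs G fox fox fox fox ⇒ runs runs fox runs G fox fox fox fox ⇒ runs runs fox runs store fox fox fox fox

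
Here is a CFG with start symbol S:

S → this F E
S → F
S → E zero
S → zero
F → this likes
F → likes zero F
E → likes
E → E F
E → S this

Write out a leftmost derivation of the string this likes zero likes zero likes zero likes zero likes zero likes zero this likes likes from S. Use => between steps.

S => this F E   [S → this F E]
this F E => this likes zero F E   [F → likes zero F]
this likes zero F E => this likes zero likes zero F E   [F → likes zero F]
this likes zero likes zero F E => this likes zero likes zero likes zero F E   [F → likes zero F]
this likes zero likes zero likes zero F E => this likes zero likes zero likes zero likes zero F E   [F → likes zero F]
this likes zero likes zero likes zero likes zero F E => this likes zero likes zero likes zero likes zero likes zero F E   [F → likes zero F]
this likes zero likes zero likes zero likes zero likes zero F E => this likes zero likes zero likes zero likes zero likes zero likes zero F E   [F → likes zero F]
this likes zero likes zero likes zero likes zero likes zero likes zero F E => this likes zero likes zero likes zero likes zero likes zero likes zero this likes E   [F → this likes]
this likes zero likes zero likes zero likes zero likes zero likes zero this likes E => this likes zero likes zero likes zero likes zero likes zero likes zero this likes likes   [E → likes]

S => this F E => this likes zero F E => this likes zero likes zero F E => this likes zero likes zero likes zero F E => this likes zero likes zero likes zero likes zero F E => this likes zero likes zero likes zero likes zero likes zero F E => this likes zero likes zero likes zero likes zero likes zero likes zero F E => this likes zero likes zero likes zero likes zero likes zero likes zero this likes E => this likes zero likes zero likes zero likes zero likes zero likes zero this likes likes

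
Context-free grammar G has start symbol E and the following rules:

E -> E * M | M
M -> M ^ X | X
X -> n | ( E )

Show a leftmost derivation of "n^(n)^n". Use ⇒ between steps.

E ⇒ M ⇒ M^X ⇒ M^X^X ⇒ X^X^X ⇒ n^X^X ⇒ n^(E)^X ⇒ n^(M)^X ⇒ n^(X)^X ⇒ n^(n)^X ⇒ n^(n)^n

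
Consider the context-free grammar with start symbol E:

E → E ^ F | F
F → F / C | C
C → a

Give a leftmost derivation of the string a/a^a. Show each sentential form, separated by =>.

E => E^F => F^F => F/C^F => C/C^F => a/C^F => a/a^F => a/a^C => a/a^a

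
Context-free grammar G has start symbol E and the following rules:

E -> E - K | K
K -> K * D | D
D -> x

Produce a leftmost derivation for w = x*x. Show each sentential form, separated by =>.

E => K => K*D => D*D => x*D => x*x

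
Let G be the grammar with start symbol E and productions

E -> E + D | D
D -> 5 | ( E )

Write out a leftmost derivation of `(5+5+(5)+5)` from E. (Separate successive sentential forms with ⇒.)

E ⇒ D ⇒ (E) ⇒ (E+D) ⇒ (E+D+D) ⇒ (E+D+D+D) ⇒ (D+D+D+D) ⇒ (5+D+D+D) ⇒ (5+5+D+D) ⇒ (5+5+(E)+D) ⇒ (5+5+(D)+D) ⇒ (5+5+(5)+D) ⇒ (5+5+(5)+5)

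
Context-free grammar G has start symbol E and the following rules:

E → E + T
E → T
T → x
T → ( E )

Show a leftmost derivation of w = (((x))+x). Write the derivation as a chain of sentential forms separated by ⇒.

E ⇒ T   [E → T]
T ⇒ (E)   [T → ( E )]
(E) ⇒ (E+T)   [E → E + T]
(E+T) ⇒ (T+T)   [E → T]
(T+T) ⇒ ((E)+T)   [T → ( E )]
((E)+T) ⇒ ((T)+T)   [E → T]
((T)+T) ⇒ (((E))+T)   [T → ( E )]
(((E))+T) ⇒ (((T))+T)   [E → T]
(((T))+T) ⇒ (((x))+T)   [T → x]
(((x))+T) ⇒ (((x))+x)   [T → x]

E ⇒ T ⇒ (E) ⇒ (E+T) ⇒ (T+T) ⇒ ((E)+T) ⇒ ((T)+T) ⇒ (((E))+T) ⇒ (((T))+T) ⇒ (((x))+T) ⇒ (((x))+x)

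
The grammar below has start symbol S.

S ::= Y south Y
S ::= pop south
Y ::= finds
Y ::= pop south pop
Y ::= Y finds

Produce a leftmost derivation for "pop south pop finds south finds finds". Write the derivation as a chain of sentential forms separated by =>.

S => Y south Y   [S ::= Y south Y]
Y south Y => Y finds south Y   [Y ::= Y finds]
Y finds south Y => pop south pop finds south Y   [Y ::= pop south pop]
pop south pop finds south Y => pop south pop finds south Y finds   [Y ::= Y finds]
pop south pop finds south Y finds => pop south pop finds south finds finds   [Y ::= finds]

S => Y south Y => Y finds south Y => pop south pop finds south Y => pop south pop finds south Y finds => pop south pop finds south finds finds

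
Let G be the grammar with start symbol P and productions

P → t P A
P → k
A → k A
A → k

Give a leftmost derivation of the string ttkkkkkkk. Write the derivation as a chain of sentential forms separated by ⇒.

P ⇒ tPA ⇒ ttPAA ⇒ ttkAA ⇒ ttkkA ⇒ ttkkkA ⇒ ttkkkkA ⇒ ttkkkkkA ⇒ ttkkkkkkA ⇒ ttkkkkkkk

P ⇒ tPA   [P → t P A]
tPA ⇒ ttPAA   [P → t P A]
ttPAA ⇒ ttkAA   [P → k]
ttkAA ⇒ ttkkA   [A → k]
ttkkA ⇒ ttkkkA   [A → k A]
ttkkkA ⇒ ttkkkkA   [A → k A]
ttkkkkA ⇒ ttkkkkkA   [A → k A]
ttkkkkkA ⇒ ttkkkkkkA   [A → k A]
ttkkkkkkA ⇒ ttkkkkkkk   [A → k]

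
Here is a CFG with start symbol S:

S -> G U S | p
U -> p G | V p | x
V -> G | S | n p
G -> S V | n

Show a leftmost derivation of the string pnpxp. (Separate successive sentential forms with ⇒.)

S ⇒ GUS ⇒ SVUS ⇒ pVUS ⇒ pnpUS ⇒ pnpxS ⇒ pnpxp

S ⇒ GUS   [S -> G U S]
GUS ⇒ SVUS   [G -> S V]
SVUS ⇒ pVUS   [S -> p]
pVUS ⇒ pnpUS   [V -> n p]
pnpUS ⇒ pnpxS   [U -> x]
pnpxS ⇒ pnpxp   [S -> p]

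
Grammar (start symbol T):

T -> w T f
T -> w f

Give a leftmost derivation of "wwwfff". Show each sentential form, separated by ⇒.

T ⇒ wTf   [T -> w T f]
wTf ⇒ wwTff   [T -> w T f]
wwTff ⇒ wwwfff   [T -> w f]

T ⇒ wTf ⇒ wwTff ⇒ wwwfff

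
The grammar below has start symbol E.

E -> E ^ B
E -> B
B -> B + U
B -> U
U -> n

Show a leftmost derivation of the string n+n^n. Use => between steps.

E => E^B   [E -> E ^ B]
E^B => B^B   [E -> B]
B^B => B+U^B   [B -> B + U]
B+U^B => U+U^B   [B -> U]
U+U^B => n+U^B   [U -> n]
n+U^B => n+n^B   [U -> n]
n+n^B => n+n^U   [B -> U]
n+n^U => n+n^n   [U -> n]

E=>E^B=>B^B=>B+U^B=>U+U^B=>n+U^B=>n+n^B=>n+n^U=>n+n^n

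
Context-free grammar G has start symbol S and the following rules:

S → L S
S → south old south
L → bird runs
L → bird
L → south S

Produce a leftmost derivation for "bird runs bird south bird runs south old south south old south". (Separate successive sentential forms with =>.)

S => L S => bird runs S => bird runs L S => bird runs bird S => bird runs bird L S => bird runs bird south S S => bird runs bird south L S S => bird runs bird south bird runs S S => bird runs bird south bird runs south old south S => bird runs bird south bird runs south old south south old south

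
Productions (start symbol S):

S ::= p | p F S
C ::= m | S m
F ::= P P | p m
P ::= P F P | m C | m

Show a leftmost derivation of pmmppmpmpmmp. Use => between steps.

S => pFS   [S ::= p F S]
pFS => pPPS   [F ::= P P]
pPPS => pmPS   [P ::= m]
pmPS => pmPFPS   [P ::= P F P]
pmPFPS => pmmCFPS   [P ::= m C]
pmmCFPS => pmmSmFPS   [C ::= S m]
pmmSmFPS => pmmpFSmFPS   [S ::= p F S]
pmmpFSmFPS => pmmppmSmFPS   [F ::= p m]
pmmppmSmFPS => pmmppmpmFPS   [S ::= p]
pmmppmpmFPS => pmmppmpmpmPS   [F ::= p m]
pmmppmpmpmPS => pmmppmpmpmmS   [P ::= m]
pmmppmpmpmmS => pmmppmpmpmmp   [S ::= p]

S => pFS => pPPS => pmPS => pmPFPS => pmmCFPS => pmmSmFPS => pmmpFSmFPS => pmmppmSmFPS => pmmppmpmFPS => pmmppmpmpmPS => pmmppmpmpmmS => pmmppmpmpmmp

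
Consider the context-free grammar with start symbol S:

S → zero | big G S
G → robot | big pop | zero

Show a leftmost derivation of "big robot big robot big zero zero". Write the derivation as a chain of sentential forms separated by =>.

S => big G S => big robot S => big robot big G S => big robot big robot S => big robot big robot big G S => big robot big robot big zero S => big robot big robot big zero zero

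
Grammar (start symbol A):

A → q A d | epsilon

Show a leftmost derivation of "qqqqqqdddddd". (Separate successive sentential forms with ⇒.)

A ⇒ qAd   [A → q A d]
qAd ⇒ qqAdd   [A → q A d]
qqAdd ⇒ qqqAddd   [A → q A d]
qqqAddd ⇒ qqqqAdddd   [A → q A d]
qqqqAdddd ⇒ qqqqqAddddd   [A → q A d]
qqqqqAddddd ⇒ qqqqqqAdddddd   [A → q A d]
qqqqqqAdddddd ⇒ qqqqqqdddddd   [A → epsilon]

A⇒qAd⇒qqAdd⇒qqqAddd⇒qqqqAdddd⇒qqqqqAddddd⇒qqqqqqAdddddd⇒qqqqqqdddddd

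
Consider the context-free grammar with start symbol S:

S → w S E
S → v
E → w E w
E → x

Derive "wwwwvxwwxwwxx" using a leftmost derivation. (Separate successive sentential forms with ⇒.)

S ⇒ wSE   [S → w S E]
wSE ⇒ wwSEE   [S → w S E]
wwSEE ⇒ wwwSEEE   [S → w S E]
wwwSEEE ⇒ wwwwSEEEE   [S → w S E]
wwwwSEEEE ⇒ wwwwvEEEE   [S → v]
wwwwvEEEE ⇒ wwwwvxEEE   [E → x]
wwwwvxEEE ⇒ wwwwvxwEwEE   [E → w E w]
wwwwvxwEwEE ⇒ wwwwvxwwEwwEE   [E → w E w]
wwwwvxwwEwwEE ⇒ wwwwvxwwxwwEE   [E → x]
wwwwvxwwxwwEE ⇒ wwwwvxwwxwwxE   [E → x]
wwwwvxwwxwwxE ⇒ wwwwvxwwxwwxx   [E → x]

S ⇒ wSE ⇒ wwSEE ⇒ wwwSEEE ⇒ wwwwSEEEE ⇒ wwwwvEEEE ⇒ wwwwvxEEE ⇒ wwwwvxwEwEE ⇒ wwwwvxwwEwwEE ⇒ wwwwvxwwxwwEE ⇒ wwwwvxwwxwwxE ⇒ wwwwvxwwxwwxx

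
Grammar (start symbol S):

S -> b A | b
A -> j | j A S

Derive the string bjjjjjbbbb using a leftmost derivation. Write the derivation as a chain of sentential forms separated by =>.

S => bA => bjAS => bjjASS => bjjjASSS => bjjjjASSSS => bjjjjjSSSS => bjjjjjbSSS => bjjjjjbbSS => bjjjjjbbbS => bjjjjjbbbb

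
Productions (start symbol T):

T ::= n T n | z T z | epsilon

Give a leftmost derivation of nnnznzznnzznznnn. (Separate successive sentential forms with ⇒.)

T ⇒ nTn   [T ::= n T n]
nTn ⇒ nnTnn   [T ::= n T n]
nnTnn ⇒ nnnTnnn   [T ::= n T n]
nnnTnnn ⇒ nnnzTznnn   [T ::= z T z]
nnnzTznnn ⇒ nnnznTnznnn   [T ::= n T n]
nnnznTnznnn ⇒ nnnznzTznznnn   [T ::= z T z]
nnnznzTznznnn ⇒ nnnznzzTzznznnn   [T ::= z T z]
nnnznzzTzznznnn ⇒ nnnznzznTnzznznnn   [T ::= n T n]
nnnznzznTnzznznnn ⇒ nnnznzznnzznznnn   [T ::= epsilon]

T ⇒ nTn ⇒ nnTnn ⇒ nnnTnnn ⇒ nnnzTznnn ⇒ nnnznTnznnn ⇒ nnnznzTznznnn ⇒ nnnznzzTzznznnn ⇒ nnnznzznTnzznznnn ⇒ nnnznzznnzznznnn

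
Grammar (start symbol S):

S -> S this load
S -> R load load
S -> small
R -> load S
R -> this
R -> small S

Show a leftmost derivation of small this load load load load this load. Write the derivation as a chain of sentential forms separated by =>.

S => S this load   [S -> S this load]
S this load => R load load this load   [S -> R load load]
R load load this load => small S load load this load   [R -> small S]
small S load load this load => small R load load load load this load   [S -> R load load]
small R load load load load this load => small this load load load load this load   [R -> this]

S => S this load => R load load this load => small S load load this load => small R load load load load this load => small this load load load load this load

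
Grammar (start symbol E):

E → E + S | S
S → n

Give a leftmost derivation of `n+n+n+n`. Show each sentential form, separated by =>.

E=>E+S=>E+S+S=>E+S+S+S=>S+S+S+S=>n+S+S+S=>n+n+S+S=>n+n+n+S=>n+n+n+n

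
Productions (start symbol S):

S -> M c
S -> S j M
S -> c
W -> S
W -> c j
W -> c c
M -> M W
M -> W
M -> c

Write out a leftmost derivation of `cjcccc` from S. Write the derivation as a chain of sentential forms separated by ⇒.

S ⇒ Mc   [S -> M c]
Mc ⇒ MWc   [M -> M W]
MWc ⇒ MWWc   [M -> M W]
MWWc ⇒ WWWc   [M -> W]
WWWc ⇒ cjWWc   [W -> c j]
cjWWc ⇒ cjSWc   [W -> S]
cjSWc ⇒ cjcWc   [S -> c]
cjcWc ⇒ cjcSc   [W -> S]
cjcSc ⇒ cjcMcc   [S -> M c]
cjcMcc ⇒ cjcccc   [M -> c]

S ⇒ Mc ⇒ MWc ⇒ MWWc ⇒ WWWc ⇒ cjWWc ⇒ cjSWc ⇒ cjcWc ⇒ cjcSc ⇒ cjcMcc ⇒ cjcccc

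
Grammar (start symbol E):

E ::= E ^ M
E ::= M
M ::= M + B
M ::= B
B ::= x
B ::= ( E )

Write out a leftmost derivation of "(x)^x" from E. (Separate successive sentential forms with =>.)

E=>E^M=>M^M=>B^M=>(E)^M=>(M)^M=>(B)^M=>(x)^M=>(x)^B=>(x)^x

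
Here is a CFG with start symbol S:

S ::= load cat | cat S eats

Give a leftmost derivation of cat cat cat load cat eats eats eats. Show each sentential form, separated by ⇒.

S ⇒ cat S eats ⇒ cat cat S eats eats ⇒ cat cat cat S eats eats eats ⇒ cat cat cat load cat eats eats eats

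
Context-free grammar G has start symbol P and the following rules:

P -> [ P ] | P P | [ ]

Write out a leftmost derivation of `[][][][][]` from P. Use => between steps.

P => PP => PPP => PPPP => PPPPP => []PPPP => [][]PPP => [][][]PP => [][][][]P => [][][][][]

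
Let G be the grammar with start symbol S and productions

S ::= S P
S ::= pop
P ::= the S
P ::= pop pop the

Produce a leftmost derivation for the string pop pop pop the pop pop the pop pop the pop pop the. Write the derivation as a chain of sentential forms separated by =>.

S => S P => S P P => S P P P => S P P P P => pop P P P P => pop pop pop the P P P => pop pop pop the pop pop the P P => pop pop pop the pop pop the pop pop the P => pop pop pop the pop pop the pop pop the pop pop the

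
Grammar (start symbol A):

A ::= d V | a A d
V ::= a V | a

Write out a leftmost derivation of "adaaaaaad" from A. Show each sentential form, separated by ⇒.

A ⇒ aAd   [A ::= a A d]
aAd ⇒ adVd   [A ::= d V]
adVd ⇒ adaVd   [V ::= a V]
adaVd ⇒ adaaVd   [V ::= a V]
adaaVd ⇒ adaaaVd   [V ::= a V]
adaaaVd ⇒ adaaaaVd   [V ::= a V]
adaaaaVd ⇒ adaaaaaVd   [V ::= a V]
adaaaaaVd ⇒ adaaaaaad   [V ::= a]

A ⇒ aAd ⇒ adVd ⇒ adaVd ⇒ adaaVd ⇒ adaaaVd ⇒ adaaaaVd ⇒ adaaaaaVd ⇒ adaaaaaad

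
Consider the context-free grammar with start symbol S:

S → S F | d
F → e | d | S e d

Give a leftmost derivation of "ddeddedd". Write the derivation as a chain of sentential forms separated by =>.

S => SF   [S → S F]
SF => SFF   [S → S F]
SFF => dFF   [S → d]
dFF => dSedF   [F → S e d]
dSedF => dSFedF   [S → S F]
dSFedF => dSFFedF   [S → S F]
dSFFedF => dSFFFedF   [S → S F]
dSFFFedF => ddFFFedF   [S → d]
ddFFFedF => ddeFFedF   [F → e]
ddeFFedF => ddedFedF   [F → d]
ddedFedF => ddeddedF   [F → d]
ddeddedF => ddeddedd   [F → d]

S=>SF=>SFF=>dFF=>dSedF=>dSFedF=>dSFFedF=>dSFFFedF=>ddFFFedF=>ddeFFedF=>ddedFedF=>ddeddedF=>ddeddedd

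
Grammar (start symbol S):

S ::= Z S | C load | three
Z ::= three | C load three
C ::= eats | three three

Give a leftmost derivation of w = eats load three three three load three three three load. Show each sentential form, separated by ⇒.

S ⇒ Z S   [S ::= Z S]
Z S ⇒ C load three S   [Z ::= C load three]
C load three S ⇒ eats load three S   [C ::= eats]
eats load three S ⇒ eats load three Z S   [S ::= Z S]
eats load three Z S ⇒ eats load three C load three S   [Z ::= C load three]
eats load three C load three S ⇒ eats load three three three load three S   [C ::= three three]
eats load three three three load three S ⇒ eats load three three three load three C load   [S ::= C load]
eats load three three three load three C load ⇒ eats load three three three load three three three load   [C ::= three three]

S ⇒ Z S ⇒ C load three S ⇒ eats load three S ⇒ eats load three Z S ⇒ eats load three C load three S ⇒ eats load three three three load three S ⇒ eats load three three three load three C load ⇒ eats load three three three load three three three load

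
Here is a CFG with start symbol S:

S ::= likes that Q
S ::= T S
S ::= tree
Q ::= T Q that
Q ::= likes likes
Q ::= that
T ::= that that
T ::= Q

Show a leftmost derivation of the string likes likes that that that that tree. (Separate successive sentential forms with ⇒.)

S ⇒ T S   [S ::= T S]
T S ⇒ Q S   [T ::= Q]
Q S ⇒ likes likes S   [Q ::= likes likes]
likes likes S ⇒ likes likes T S   [S ::= T S]
likes likes T S ⇒ likes likes that that S   [T ::= that that]
likes likes that that S ⇒ likes likes that that T S   [S ::= T S]
likes likes that that T S ⇒ likes likes that that that that S   [T ::= that that]
likes likes that that that that S ⇒ likes likes that that that that tree   [S ::= tree]

S ⇒ T S ⇒ Q S ⇒ likes likes S ⇒ likes likes T S ⇒ likes likes that that S ⇒ likes likes that that T S ⇒ likes likes that that that that S ⇒ likes likes that that that that tree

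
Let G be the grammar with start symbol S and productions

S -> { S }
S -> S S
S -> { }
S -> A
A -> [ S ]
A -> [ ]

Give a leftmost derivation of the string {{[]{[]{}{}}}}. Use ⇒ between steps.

S ⇒ {S} ⇒ {{S}} ⇒ {{SS}} ⇒ {{AS}} ⇒ {{[]S}} ⇒ {{[]{S}}} ⇒ {{[]{SS}}} ⇒ {{[]{AS}}} ⇒ {{[]{[]S}}} ⇒ {{[]{[]SS}}} ⇒ {{[]{[]{}S}}} ⇒ {{[]{[]{}{}}}}

S ⇒ {S}   [S -> { S }]
{S} ⇒ {{S}}   [S -> { S }]
{{S}} ⇒ {{SS}}   [S -> S S]
{{SS}} ⇒ {{AS}}   [S -> A]
{{AS}} ⇒ {{[]S}}   [A -> [ ]]
{{[]S}} ⇒ {{[]{S}}}   [S -> { S }]
{{[]{S}}} ⇒ {{[]{SS}}}   [S -> S S]
{{[]{SS}}} ⇒ {{[]{AS}}}   [S -> A]
{{[]{AS}}} ⇒ {{[]{[]S}}}   [A -> [ ]]
{{[]{[]S}}} ⇒ {{[]{[]SS}}}   [S -> S S]
{{[]{[]SS}}} ⇒ {{[]{[]{}S}}}   [S -> { }]
{{[]{[]{}S}}} ⇒ {{[]{[]{}{}}}}   [S -> { }]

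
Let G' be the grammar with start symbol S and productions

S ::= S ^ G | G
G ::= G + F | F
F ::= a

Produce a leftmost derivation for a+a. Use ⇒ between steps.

S ⇒ G   [S ::= G]
G ⇒ G+F   [G ::= G + F]
G+F ⇒ F+F   [G ::= F]
F+F ⇒ a+F   [F ::= a]
a+F ⇒ a+a   [F ::= a]

S⇒G⇒G+F⇒F+F⇒a+F⇒a+a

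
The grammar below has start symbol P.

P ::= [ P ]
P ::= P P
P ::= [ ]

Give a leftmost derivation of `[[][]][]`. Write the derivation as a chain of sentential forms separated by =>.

P=>PP=>[P]P=>[PP]P=>[[]P]P=>[[][]]P=>[[][]][]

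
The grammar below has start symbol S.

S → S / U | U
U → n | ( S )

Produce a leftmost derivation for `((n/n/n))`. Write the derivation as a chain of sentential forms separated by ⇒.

S ⇒ U ⇒ (S) ⇒ (U) ⇒ ((S)) ⇒ ((S/U)) ⇒ ((S/U/U)) ⇒ ((U/U/U)) ⇒ ((n/U/U)) ⇒ ((n/n/U)) ⇒ ((n/n/n))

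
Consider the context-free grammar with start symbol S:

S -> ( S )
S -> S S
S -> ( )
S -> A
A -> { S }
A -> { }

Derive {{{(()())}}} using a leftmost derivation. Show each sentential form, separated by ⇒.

S ⇒ A   [S -> A]
A ⇒ {S}   [A -> { S }]
{S} ⇒ {A}   [S -> A]
{A} ⇒ {{S}}   [A -> { S }]
{{S}} ⇒ {{A}}   [S -> A]
{{A}} ⇒ {{{S}}}   [A -> { S }]
{{{S}}} ⇒ {{{(S)}}}   [S -> ( S )]
{{{(S)}}} ⇒ {{{(SS)}}}   [S -> S S]
{{{(SS)}}} ⇒ {{{(()S)}}}   [S -> ( )]
{{{(()S)}}} ⇒ {{{(()())}}}   [S -> ( )]

S ⇒ A ⇒ {S} ⇒ {A} ⇒ {{S}} ⇒ {{A}} ⇒ {{{S}}} ⇒ {{{(S)}}} ⇒ {{{(SS)}}} ⇒ {{{(()S)}}} ⇒ {{{(()())}}}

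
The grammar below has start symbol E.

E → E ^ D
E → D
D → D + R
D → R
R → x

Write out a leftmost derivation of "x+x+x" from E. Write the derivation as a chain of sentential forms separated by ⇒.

E ⇒ D ⇒ D+R ⇒ D+R+R ⇒ R+R+R ⇒ x+R+R ⇒ x+x+R ⇒ x+x+x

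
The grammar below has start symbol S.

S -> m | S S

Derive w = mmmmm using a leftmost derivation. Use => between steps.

S => SS => SSS => SSSS => SSSSS => mSSSS => mmSSS => mmmSS => mmmmS => mmmmm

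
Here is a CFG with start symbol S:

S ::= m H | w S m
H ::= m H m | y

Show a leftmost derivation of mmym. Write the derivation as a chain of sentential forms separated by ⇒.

S ⇒ mH ⇒ mmHm ⇒ mmym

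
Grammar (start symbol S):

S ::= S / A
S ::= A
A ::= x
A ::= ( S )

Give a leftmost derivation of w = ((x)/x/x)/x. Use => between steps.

S => S/A   [S ::= S / A]
S/A => A/A   [S ::= A]
A/A => (S)/A   [A ::= ( S )]
(S)/A => (S/A)/A   [S ::= S / A]
(S/A)/A => (S/A/A)/A   [S ::= S / A]
(S/A/A)/A => (A/A/A)/A   [S ::= A]
(A/A/A)/A => ((S)/A/A)/A   [A ::= ( S )]
((S)/A/A)/A => ((A)/A/A)/A   [S ::= A]
((A)/A/A)/A => ((x)/A/A)/A   [A ::= x]
((x)/A/A)/A => ((x)/x/A)/A   [A ::= x]
((x)/x/A)/A => ((x)/x/x)/A   [A ::= x]
((x)/x/x)/A => ((x)/x/x)/x   [A ::= x]

S => S/A => A/A => (S)/A => (S/A)/A => (S/A/A)/A => (A/A/A)/A => ((S)/A/A)/A => ((A)/A/A)/A => ((x)/A/A)/A => ((x)/x/A)/A => ((x)/x/x)/A => ((x)/x/x)/x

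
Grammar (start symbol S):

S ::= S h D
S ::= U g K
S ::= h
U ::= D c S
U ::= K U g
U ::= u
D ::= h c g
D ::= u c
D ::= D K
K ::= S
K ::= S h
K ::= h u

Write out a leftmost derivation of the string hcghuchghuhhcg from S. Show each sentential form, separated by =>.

S => ShD   [S ::= S h D]
ShD => UgKhD   [S ::= U g K]
UgKhD => DcSgKhD   [U ::= D c S]
DcSgKhD => DKcSgKhD   [D ::= D K]
DKcSgKhD => hcgKcSgKhD   [D ::= h c g]
hcgKcSgKhD => hcghucSgKhD   [K ::= h u]
hcghucSgKhD => hcghuchgKhD   [S ::= h]
hcghuchgKhD => hcghuchghuhD   [K ::= h u]
hcghuchghuhD => hcghuchghuhhcg   [D ::= h c g]

S=>ShD=>UgKhD=>DcSgKhD=>DKcSgKhD=>hcgKcSgKhD=>hcghucSgKhD=>hcghuchgKhD=>hcghuchghuhD=>hcghuchghuhhcg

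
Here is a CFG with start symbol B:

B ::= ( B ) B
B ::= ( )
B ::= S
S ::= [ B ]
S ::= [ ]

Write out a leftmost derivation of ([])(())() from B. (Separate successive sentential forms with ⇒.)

B ⇒ (B)B ⇒ (S)B ⇒ ([])B ⇒ ([])(B)B ⇒ ([])(())B ⇒ ([])(())()

B ⇒ (B)B   [B ::= ( B ) B]
(B)B ⇒ (S)B   [B ::= S]
(S)B ⇒ ([])B   [S ::= [ ]]
([])B ⇒ ([])(B)B   [B ::= ( B ) B]
([])(B)B ⇒ ([])(())B   [B ::= ( )]
([])(())B ⇒ ([])(())()   [B ::= ( )]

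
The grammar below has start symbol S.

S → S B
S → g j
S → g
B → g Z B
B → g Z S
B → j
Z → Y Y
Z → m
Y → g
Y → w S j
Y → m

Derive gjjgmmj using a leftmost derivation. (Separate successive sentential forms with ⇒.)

S⇒SB⇒SBB⇒gjBB⇒gjjB⇒gjjgZB⇒gjjgYYB⇒gjjgmYB⇒gjjgmmB⇒gjjgmmj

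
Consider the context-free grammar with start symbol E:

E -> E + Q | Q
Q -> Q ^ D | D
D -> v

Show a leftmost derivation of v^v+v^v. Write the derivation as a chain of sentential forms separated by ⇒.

E⇒E+Q⇒Q+Q⇒Q^D+Q⇒D^D+Q⇒v^D+Q⇒v^v+Q⇒v^v+Q^D⇒v^v+D^D⇒v^v+v^D⇒v^v+v^v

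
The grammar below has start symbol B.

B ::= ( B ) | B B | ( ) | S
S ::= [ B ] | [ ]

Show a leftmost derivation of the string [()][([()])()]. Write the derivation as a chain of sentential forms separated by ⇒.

B ⇒ BB   [B ::= B B]
BB ⇒ SB   [B ::= S]
SB ⇒ [B]B   [S ::= [ B ]]
[B]B ⇒ [()]B   [B ::= ( )]
[()]B ⇒ [()]S   [B ::= S]
[()]S ⇒ [()][B]   [S ::= [ B ]]
[()][B] ⇒ [()][BB]   [B ::= B B]
[()][BB] ⇒ [()][(B)B]   [B ::= ( B )]
[()][(B)B] ⇒ [()][(S)B]   [B ::= S]
[()][(S)B] ⇒ [()][([B])B]   [S ::= [ B ]]
[()][([B])B] ⇒ [()][([()])B]   [B ::= ( )]
[()][([()])B] ⇒ [()][([()])()]   [B ::= ( )]

B⇒BB⇒SB⇒[B]B⇒[()]B⇒[()]S⇒[()][B]⇒[()][BB]⇒[()][(B)B]⇒[()][(S)B]⇒[()][([B])B]⇒[()][([()])B]⇒[()][([()])()]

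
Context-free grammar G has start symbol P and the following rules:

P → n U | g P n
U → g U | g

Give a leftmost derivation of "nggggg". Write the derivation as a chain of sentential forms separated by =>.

P => nU   [P → n U]
nU => ngU   [U → g U]
ngU => nggU   [U → g U]
nggU => ngggU   [U → g U]
ngggU => nggggU   [U → g U]
nggggU => nggggg   [U → g]

P => nU => ngU => nggU => ngggU => nggggU => nggggg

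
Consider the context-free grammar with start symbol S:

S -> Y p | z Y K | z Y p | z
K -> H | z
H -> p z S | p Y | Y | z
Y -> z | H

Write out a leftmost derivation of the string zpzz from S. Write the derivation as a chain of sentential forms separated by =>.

S => zYK => zHK => zpYK => zpHK => zpzK => zpzz

S => zYK   [S -> z Y K]
zYK => zHK   [Y -> H]
zHK => zpYK   [H -> p Y]
zpYK => zpHK   [Y -> H]
zpHK => zpzK   [H -> z]
zpzK => zpzz   [K -> z]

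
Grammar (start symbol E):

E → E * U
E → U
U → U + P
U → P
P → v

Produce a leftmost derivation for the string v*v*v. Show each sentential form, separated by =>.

E=>E*U=>E*U*U=>U*U*U=>P*U*U=>v*U*U=>v*P*U=>v*v*U=>v*v*P=>v*v*v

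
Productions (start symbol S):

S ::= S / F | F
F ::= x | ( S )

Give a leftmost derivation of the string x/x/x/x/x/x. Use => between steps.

S => S/F   [S ::= S / F]
S/F => S/F/F   [S ::= S / F]
S/F/F => S/F/F/F   [S ::= S / F]
S/F/F/F => S/F/F/F/F   [S ::= S / F]
S/F/F/F/F => S/F/F/F/F/F   [S ::= S / F]
S/F/F/F/F/F => F/F/F/F/F/F   [S ::= F]
F/F/F/F/F/F => x/F/F/F/F/F   [F ::= x]
x/F/F/F/F/F => x/x/F/F/F/F   [F ::= x]
x/x/F/F/F/F => x/x/x/F/F/F   [F ::= x]
x/x/x/F/F/F => x/x/x/x/F/F   [F ::= x]
x/x/x/x/F/F => x/x/x/x/x/F   [F ::= x]
x/x/x/x/x/F => x/x/x/x/x/x   [F ::= x]

S => S/F => S/F/F => S/F/F/F => S/F/F/F/F => S/F/F/F/F/F => F/F/F/F/F/F => x/F/F/F/F/F => x/x/F/F/F/F => x/x/x/F/F/F => x/x/x/x/F/F => x/x/x/x/x/F => x/x/x/x/x/x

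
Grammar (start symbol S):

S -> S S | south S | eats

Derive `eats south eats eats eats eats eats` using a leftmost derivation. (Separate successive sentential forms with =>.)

S => S S => S S S => eats S S => eats S S S => eats south S S S => eats south S S S S => eats south S S S S S => eats south eats S S S S => eats south eats eats S S S => eats south eats eats eats S S => eats south eats eats eats eats S => eats south eats eats eats eats eats

S => S S   [S -> S S]
S S => S S S   [S -> S S]
S S S => eats S S   [S -> eats]
eats S S => eats S S S   [S -> S S]
eats S S S => eats south S S S   [S -> south S]
eats south S S S => eats south S S S S   [S -> S S]
eats south S S S S => eats south S S S S S   [S -> S S]
eats south S S S S S => eats south eats S S S S   [S -> eats]
eats south eats S S S S => eats south eats eats S S S   [S -> eats]
eats south eats eats S S S => eats south eats eats eats S S   [S -> eats]
eats south eats eats eats S S => eats south eats eats eats eats S   [S -> eats]
eats south eats eats eats eats S => eats south eats eats eats eats eats   [S -> eats]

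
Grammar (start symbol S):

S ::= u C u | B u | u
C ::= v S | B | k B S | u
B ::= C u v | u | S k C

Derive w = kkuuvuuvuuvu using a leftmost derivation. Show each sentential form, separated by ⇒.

S ⇒ Bu   [S ::= B u]
Bu ⇒ Cuvu   [B ::= C u v]
Cuvu ⇒ kBSuvu   [C ::= k B S]
kBSuvu ⇒ kCuvSuvu   [B ::= C u v]
kCuvSuvu ⇒ kkBSuvSuvu   [C ::= k B S]
kkBSuvSuvu ⇒ kkCuvSuvSuvu   [B ::= C u v]
kkCuvSuvSuvu ⇒ kkBuvSuvSuvu   [C ::= B]
kkBuvSuvSuvu ⇒ kkuuvSuvSuvu   [B ::= u]
kkuuvSuvSuvu ⇒ kkuuvuuvSuvu   [S ::= u]
kkuuvuuvSuvu ⇒ kkuuvuuvuuvu   [S ::= u]

S ⇒ Bu ⇒ Cuvu ⇒ kBSuvu ⇒ kCuvSuvu ⇒ kkBSuvSuvu ⇒ kkCuvSuvSuvu ⇒ kkBuvSuvSuvu ⇒ kkuuvSuvSuvu ⇒ kkuuvuuvSuvu ⇒ kkuuvuuvuuvu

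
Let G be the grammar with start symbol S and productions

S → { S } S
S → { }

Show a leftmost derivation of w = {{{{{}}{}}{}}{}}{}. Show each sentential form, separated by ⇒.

S ⇒ {S}S ⇒ {{S}S}S ⇒ {{{S}S}S}S ⇒ {{{{S}S}S}S}S ⇒ {{{{{}}S}S}S}S ⇒ {{{{{}}{}}S}S}S ⇒ {{{{{}}{}}{}}S}S ⇒ {{{{{}}{}}{}}{}}S ⇒ {{{{{}}{}}{}}{}}{}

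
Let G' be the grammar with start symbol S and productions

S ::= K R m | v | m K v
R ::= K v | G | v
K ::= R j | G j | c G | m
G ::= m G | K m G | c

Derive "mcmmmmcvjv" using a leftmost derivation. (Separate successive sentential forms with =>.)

S => mKv => mRjv => mKvjv => mcGvjv => mcKmGvjv => mcmmGvjv => mcmmKmGvjv => mcmmmmGvjv => mcmmmmcvjv

S => mKv   [S ::= m K v]
mKv => mRjv   [K ::= R j]
mRjv => mKvjv   [R ::= K v]
mKvjv => mcGvjv   [K ::= c G]
mcGvjv => mcKmGvjv   [G ::= K m G]
mcKmGvjv => mcmmGvjv   [K ::= m]
mcmmGvjv => mcmmKmGvjv   [G ::= K m G]
mcmmKmGvjv => mcmmmmGvjv   [K ::= m]
mcmmmmGvjv => mcmmmmcvjv   [G ::= c]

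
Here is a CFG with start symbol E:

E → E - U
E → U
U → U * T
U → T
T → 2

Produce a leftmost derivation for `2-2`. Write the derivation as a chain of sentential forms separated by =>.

E => E-U   [E → E - U]
E-U => U-U   [E → U]
U-U => T-U   [U → T]
T-U => 2-U   [T → 2]
2-U => 2-T   [U → T]
2-T => 2-2   [T → 2]

E => E-U => U-U => T-U => 2-U => 2-T => 2-2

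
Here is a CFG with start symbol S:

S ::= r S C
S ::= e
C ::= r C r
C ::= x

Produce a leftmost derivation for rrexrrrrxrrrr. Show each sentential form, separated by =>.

S => rSC => rrSCC => rreCC => rrexC => rrexrCr => rrexrrCrr => rrexrrrCrrr => rrexrrrrCrrrr => rrexrrrrxrrrr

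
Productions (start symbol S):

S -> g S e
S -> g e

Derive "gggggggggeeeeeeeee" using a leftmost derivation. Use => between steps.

S => gSe => ggSee => gggSeee => ggggSeeee => gggggSeeeee => ggggggSeeeeee => gggggggSeeeeeee => ggggggggSeeeeeeee => gggggggggeeeeeeeee

S => gSe   [S -> g S e]
gSe => ggSee   [S -> g S e]
ggSee => gggSeee   [S -> g S e]
gggSeee => ggggSeeee   [S -> g S e]
ggggSeeee => gggggSeeeee   [S -> g S e]
gggggSeeeee => ggggggSeeeeee   [S -> g S e]
ggggggSeeeeee => gggggggSeeeeeee   [S -> g S e]
gggggggSeeeeeee => ggggggggSeeeeeeee   [S -> g S e]
ggggggggSeeeeeeee => gggggggggeeeeeeeee   [S -> g e]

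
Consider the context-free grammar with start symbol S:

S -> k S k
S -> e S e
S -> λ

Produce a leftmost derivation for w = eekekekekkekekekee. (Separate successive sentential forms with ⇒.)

S ⇒ eSe   [S -> e S e]
eSe ⇒ eeSee   [S -> e S e]
eeSee ⇒ eekSkee   [S -> k S k]
eekSkee ⇒ eekeSekee   [S -> e S e]
eekeSekee ⇒ eekekSkekee   [S -> k S k]
eekekSkekee ⇒ eekekeSekekee   [S -> e S e]
eekekeSekekee ⇒ eekekekSkekekee   [S -> k S k]
eekekekSkekekee ⇒ eekekekeSekekekee   [S -> e S e]
eekekekeSekekekee ⇒ eekekekekSkekekekee   [S -> k S k]
eekekekekSkekekekee ⇒ eekekekekkekekekee   [S -> λ]

S ⇒ eSe ⇒ eeSee ⇒ eekSkee ⇒ eekeSekee ⇒ eekekSkekee ⇒ eekekeSekekee ⇒ eekekekSkekekee ⇒ eekekekeSekekekee ⇒ eekekekekSkekekekee ⇒ eekekekekkekekekee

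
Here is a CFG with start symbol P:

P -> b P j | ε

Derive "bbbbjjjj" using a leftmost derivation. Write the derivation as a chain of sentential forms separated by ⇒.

P ⇒ bPj ⇒ bbPjj ⇒ bbbPjjj ⇒ bbbbPjjjj ⇒ bbbbjjjj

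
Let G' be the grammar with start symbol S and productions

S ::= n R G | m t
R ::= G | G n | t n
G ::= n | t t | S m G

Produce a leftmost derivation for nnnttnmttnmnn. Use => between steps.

S => nRG => nGG => nSmGG => nnRGmGG => nnGGmGG => nnSmGGmGG => nnnRGmGGmGG => nnnGGmGGmGG => nnnttGmGGmGG => nnnttnmGGmGG => nnnttnmttGmGG => nnnttnmttnmGG => nnnttnmttnmnG => nnnttnmttnmnn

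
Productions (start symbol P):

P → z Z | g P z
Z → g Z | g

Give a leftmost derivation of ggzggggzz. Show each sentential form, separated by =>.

P => gPz => ggPzz => ggzZzz => ggzgZzz => ggzggZzz => ggzgggZzz => ggzggggzz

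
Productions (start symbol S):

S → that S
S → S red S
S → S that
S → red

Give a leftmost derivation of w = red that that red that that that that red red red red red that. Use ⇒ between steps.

S ⇒ S that ⇒ S red S that ⇒ S that red S that ⇒ S that that red S that ⇒ red that that red S that ⇒ red that that red that S that ⇒ red that that red that that S that ⇒ red that that red that that S red S that ⇒ red that that red that that S red S red S that ⇒ red that that red that that that S red S red S that ⇒ red that that red that that that that S red S red S that ⇒ red that that red that that that that red red S red S that ⇒ red that that red that that that that red red red red S that ⇒ red that that red that that that that red red red red red that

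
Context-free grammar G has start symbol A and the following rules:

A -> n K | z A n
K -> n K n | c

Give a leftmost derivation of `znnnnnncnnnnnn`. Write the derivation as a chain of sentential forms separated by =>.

A => zAn => znKn => znnKnn => znnnKnnn => znnnnKnnnn => znnnnnKnnnnn => znnnnnnKnnnnnn => znnnnnncnnnnnn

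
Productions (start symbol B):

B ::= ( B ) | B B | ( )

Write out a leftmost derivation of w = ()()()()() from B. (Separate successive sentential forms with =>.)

B=>BB=>BBB=>()BB=>()BBB=>()BBBB=>()()BBB=>()()()BB=>()()()()B=>()()()()()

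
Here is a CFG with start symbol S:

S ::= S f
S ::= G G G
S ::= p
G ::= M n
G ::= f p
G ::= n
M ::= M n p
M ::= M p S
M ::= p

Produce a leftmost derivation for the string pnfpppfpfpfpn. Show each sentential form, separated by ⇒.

S ⇒ GGG   [S ::= G G G]
GGG ⇒ MnGG   [G ::= M n]
MnGG ⇒ pnGG   [M ::= p]
pnGG ⇒ pnfpG   [G ::= f p]
pnfpG ⇒ pnfpMn   [G ::= M n]
pnfpMn ⇒ pnfpMpSn   [M ::= M p S]
pnfpMpSn ⇒ pnfpppSn   [M ::= p]
pnfpppSn ⇒ pnfpppGGGn   [S ::= G G G]
pnfpppGGGn ⇒ pnfpppfpGGn   [G ::= f p]
pnfpppfpGGn ⇒ pnfpppfpfpGn   [G ::= f p]
pnfpppfpfpGn ⇒ pnfpppfpfpfpn   [G ::= f p]

S ⇒ GGG ⇒ MnGG ⇒ pnGG ⇒ pnfpG ⇒ pnfpMn ⇒ pnfpMpSn ⇒ pnfpppSn ⇒ pnfpppGGGn ⇒ pnfpppfpGGn ⇒ pnfpppfpfpGn ⇒ pnfpppfpfpfpn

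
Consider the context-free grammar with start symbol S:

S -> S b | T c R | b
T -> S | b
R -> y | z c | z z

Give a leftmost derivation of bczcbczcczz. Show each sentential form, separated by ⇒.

S ⇒ TcR ⇒ ScR ⇒ TcRcR ⇒ ScRcR ⇒ SbcRcR ⇒ TcRbcRcR ⇒ ScRbcRcR ⇒ bcRbcRcR ⇒ bczcbcRcR ⇒ bczcbczccR ⇒ bczcbczcczz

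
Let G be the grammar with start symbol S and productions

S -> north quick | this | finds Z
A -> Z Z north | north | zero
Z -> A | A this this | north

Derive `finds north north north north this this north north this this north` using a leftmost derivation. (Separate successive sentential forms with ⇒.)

S ⇒ finds Z ⇒ finds A ⇒ finds Z Z north ⇒ finds north Z north ⇒ finds north A this this north ⇒ finds north Z Z north this this north ⇒ finds north A this this Z north this this north ⇒ finds north Z Z north this this Z north this this north ⇒ finds north A Z north this this Z north this this north ⇒ finds north north Z north this this Z north this this north ⇒ finds north north north north this this Z north this this north ⇒ finds north north north north this this north north this this north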